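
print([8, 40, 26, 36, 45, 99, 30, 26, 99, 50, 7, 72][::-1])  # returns [72, 7, 50, 99, 26, 30, 99, 45, 36, 26, 40, 8]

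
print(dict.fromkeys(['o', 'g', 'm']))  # {'o': None, 'g': None, 'm': None}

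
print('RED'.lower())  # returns red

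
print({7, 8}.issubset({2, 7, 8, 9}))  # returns True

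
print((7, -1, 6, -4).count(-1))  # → 1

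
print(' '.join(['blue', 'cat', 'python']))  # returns blue cat python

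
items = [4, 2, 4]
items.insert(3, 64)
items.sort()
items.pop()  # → 64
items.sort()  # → [2, 4, 4]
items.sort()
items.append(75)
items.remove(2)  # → [4, 4, 75]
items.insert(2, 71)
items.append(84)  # [4, 4, 71, 75, 84]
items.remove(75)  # [4, 4, 71, 84]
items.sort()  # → [4, 4, 71, 84]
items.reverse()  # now [84, 71, 4, 4]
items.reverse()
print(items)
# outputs [4, 4, 71, 84]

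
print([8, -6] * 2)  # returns [8, -6, 8, -6]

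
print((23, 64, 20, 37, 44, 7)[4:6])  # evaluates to (44, 7)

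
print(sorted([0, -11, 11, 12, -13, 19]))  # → [-13, -11, 0, 11, 12, 19]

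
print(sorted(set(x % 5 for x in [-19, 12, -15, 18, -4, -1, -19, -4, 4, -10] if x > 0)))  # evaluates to [2, 3, 4]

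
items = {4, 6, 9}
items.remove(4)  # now {6, 9}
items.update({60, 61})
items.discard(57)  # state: {6, 9, 60, 61}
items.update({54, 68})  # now {6, 9, 54, 60, 61, 68}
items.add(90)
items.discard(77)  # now {6, 9, 54, 60, 61, 68, 90}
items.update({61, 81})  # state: {6, 9, 54, 60, 61, 68, 81, 90}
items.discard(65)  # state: {6, 9, 54, 60, 61, 68, 81, 90}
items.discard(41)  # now {6, 9, 54, 60, 61, 68, 81, 90}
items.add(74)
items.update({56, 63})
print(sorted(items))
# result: [6, 9, 54, 56, 60, 61, 63, 68, 74, 81, 90]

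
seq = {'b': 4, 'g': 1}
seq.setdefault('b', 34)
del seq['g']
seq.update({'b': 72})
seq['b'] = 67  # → {'b': 67}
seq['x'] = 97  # {'b': 67, 'x': 97}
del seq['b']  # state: {'x': 97}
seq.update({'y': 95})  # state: {'x': 97, 'y': 95}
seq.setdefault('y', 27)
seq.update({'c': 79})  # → {'x': 97, 'y': 95, 'c': 79}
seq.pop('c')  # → 79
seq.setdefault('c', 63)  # 63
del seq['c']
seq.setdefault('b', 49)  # 49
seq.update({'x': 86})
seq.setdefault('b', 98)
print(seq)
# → {'x': 86, 'y': 95, 'b': 49}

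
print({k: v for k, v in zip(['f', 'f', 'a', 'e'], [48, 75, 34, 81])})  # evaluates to {'f': 75, 'a': 34, 'e': 81}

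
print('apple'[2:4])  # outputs pl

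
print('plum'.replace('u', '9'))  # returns pl9m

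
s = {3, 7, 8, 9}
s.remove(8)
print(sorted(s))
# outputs [3, 7, 9]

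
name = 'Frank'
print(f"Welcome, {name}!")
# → Welcome, Frank!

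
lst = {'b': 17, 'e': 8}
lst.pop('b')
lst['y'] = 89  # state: {'e': 8, 'y': 89}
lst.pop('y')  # 89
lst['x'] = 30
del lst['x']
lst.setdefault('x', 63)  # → 63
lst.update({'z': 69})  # {'e': 8, 'x': 63, 'z': 69}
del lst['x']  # {'e': 8, 'z': 69}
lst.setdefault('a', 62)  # 62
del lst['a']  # {'e': 8, 'z': 69}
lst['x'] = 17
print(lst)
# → {'e': 8, 'z': 69, 'x': 17}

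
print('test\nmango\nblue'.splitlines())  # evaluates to ['test', 'mango', 'blue']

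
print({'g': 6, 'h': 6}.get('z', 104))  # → 104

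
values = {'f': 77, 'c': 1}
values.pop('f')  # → 77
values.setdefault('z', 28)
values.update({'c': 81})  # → {'c': 81, 'z': 28}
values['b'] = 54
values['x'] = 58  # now {'c': 81, 'z': 28, 'b': 54, 'x': 58}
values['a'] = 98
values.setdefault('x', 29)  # 58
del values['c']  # {'z': 28, 'b': 54, 'x': 58, 'a': 98}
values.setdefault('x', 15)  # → 58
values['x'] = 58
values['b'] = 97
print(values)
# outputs {'z': 28, 'b': 97, 'x': 58, 'a': 98}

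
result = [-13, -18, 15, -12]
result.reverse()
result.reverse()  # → [-13, -18, 15, -12]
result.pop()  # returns -12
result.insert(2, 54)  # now [-13, -18, 54, 15]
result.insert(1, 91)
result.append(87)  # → [-13, 91, -18, 54, 15, 87]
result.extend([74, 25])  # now [-13, 91, -18, 54, 15, 87, 74, 25]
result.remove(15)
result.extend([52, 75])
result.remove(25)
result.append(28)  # [-13, 91, -18, 54, 87, 74, 52, 75, 28]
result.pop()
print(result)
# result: [-13, 91, -18, 54, 87, 74, 52, 75]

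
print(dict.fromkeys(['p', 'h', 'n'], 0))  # {'p': 0, 'h': 0, 'n': 0}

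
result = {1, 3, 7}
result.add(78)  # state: {1, 3, 7, 78}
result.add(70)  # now {1, 3, 7, 70, 78}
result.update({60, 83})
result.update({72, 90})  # {1, 3, 7, 60, 70, 72, 78, 83, 90}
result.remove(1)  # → {3, 7, 60, 70, 72, 78, 83, 90}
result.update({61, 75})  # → {3, 7, 60, 61, 70, 72, 75, 78, 83, 90}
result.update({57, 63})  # {3, 7, 57, 60, 61, 63, 70, 72, 75, 78, 83, 90}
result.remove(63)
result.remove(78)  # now {3, 7, 57, 60, 61, 70, 72, 75, 83, 90}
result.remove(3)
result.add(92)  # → {7, 57, 60, 61, 70, 72, 75, 83, 90, 92}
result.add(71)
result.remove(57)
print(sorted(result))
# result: [7, 60, 61, 70, 71, 72, 75, 83, 90, 92]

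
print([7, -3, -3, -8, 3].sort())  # None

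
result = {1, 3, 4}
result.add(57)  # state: {1, 3, 4, 57}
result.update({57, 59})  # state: {1, 3, 4, 57, 59}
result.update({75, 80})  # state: {1, 3, 4, 57, 59, 75, 80}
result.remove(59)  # {1, 3, 4, 57, 75, 80}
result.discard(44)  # {1, 3, 4, 57, 75, 80}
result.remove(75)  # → {1, 3, 4, 57, 80}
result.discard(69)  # {1, 3, 4, 57, 80}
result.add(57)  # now {1, 3, 4, 57, 80}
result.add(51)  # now {1, 3, 4, 51, 57, 80}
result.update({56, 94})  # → {1, 3, 4, 51, 56, 57, 80, 94}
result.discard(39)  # {1, 3, 4, 51, 56, 57, 80, 94}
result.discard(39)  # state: {1, 3, 4, 51, 56, 57, 80, 94}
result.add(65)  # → {1, 3, 4, 51, 56, 57, 65, 80, 94}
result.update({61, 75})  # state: {1, 3, 4, 51, 56, 57, 61, 65, 75, 80, 94}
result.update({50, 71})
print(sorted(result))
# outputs [1, 3, 4, 50, 51, 56, 57, 61, 65, 71, 75, 80, 94]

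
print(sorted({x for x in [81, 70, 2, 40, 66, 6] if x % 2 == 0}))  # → [2, 6, 40, 66, 70]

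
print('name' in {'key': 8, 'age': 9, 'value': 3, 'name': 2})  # True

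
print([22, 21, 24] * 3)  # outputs [22, 21, 24, 22, 21, 24, 22, 21, 24]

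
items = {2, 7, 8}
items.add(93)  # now {2, 7, 8, 93}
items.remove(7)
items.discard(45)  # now {2, 8, 93}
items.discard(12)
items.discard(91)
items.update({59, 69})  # {2, 8, 59, 69, 93}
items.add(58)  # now {2, 8, 58, 59, 69, 93}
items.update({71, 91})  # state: {2, 8, 58, 59, 69, 71, 91, 93}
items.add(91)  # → {2, 8, 58, 59, 69, 71, 91, 93}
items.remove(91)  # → {2, 8, 58, 59, 69, 71, 93}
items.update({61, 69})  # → {2, 8, 58, 59, 61, 69, 71, 93}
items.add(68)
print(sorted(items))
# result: [2, 8, 58, 59, 61, 68, 69, 71, 93]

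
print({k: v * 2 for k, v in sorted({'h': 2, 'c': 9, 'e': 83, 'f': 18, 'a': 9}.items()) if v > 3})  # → {'a': 18, 'c': 18, 'e': 166, 'f': 36}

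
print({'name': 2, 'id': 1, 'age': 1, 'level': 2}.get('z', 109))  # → 109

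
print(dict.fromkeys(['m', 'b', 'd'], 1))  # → {'m': 1, 'b': 1, 'd': 1}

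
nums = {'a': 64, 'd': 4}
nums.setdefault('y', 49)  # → 49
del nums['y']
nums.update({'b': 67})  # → {'a': 64, 'd': 4, 'b': 67}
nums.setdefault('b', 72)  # 67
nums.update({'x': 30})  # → {'a': 64, 'd': 4, 'b': 67, 'x': 30}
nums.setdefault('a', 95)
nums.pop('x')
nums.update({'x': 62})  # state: {'a': 64, 'd': 4, 'b': 67, 'x': 62}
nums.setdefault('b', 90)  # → 67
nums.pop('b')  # 67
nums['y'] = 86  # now {'a': 64, 'd': 4, 'x': 62, 'y': 86}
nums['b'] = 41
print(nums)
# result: {'a': 64, 'd': 4, 'x': 62, 'y': 86, 'b': 41}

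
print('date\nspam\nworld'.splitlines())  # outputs ['date', 'spam', 'world']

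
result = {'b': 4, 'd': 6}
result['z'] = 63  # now {'b': 4, 'd': 6, 'z': 63}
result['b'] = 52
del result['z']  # {'b': 52, 'd': 6}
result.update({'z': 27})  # {'b': 52, 'd': 6, 'z': 27}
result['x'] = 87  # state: {'b': 52, 'd': 6, 'z': 27, 'x': 87}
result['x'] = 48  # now {'b': 52, 'd': 6, 'z': 27, 'x': 48}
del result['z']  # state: {'b': 52, 'd': 6, 'x': 48}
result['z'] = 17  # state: {'b': 52, 'd': 6, 'x': 48, 'z': 17}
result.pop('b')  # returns 52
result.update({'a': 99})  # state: {'d': 6, 'x': 48, 'z': 17, 'a': 99}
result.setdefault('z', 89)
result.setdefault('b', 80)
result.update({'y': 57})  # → {'d': 6, 'x': 48, 'z': 17, 'a': 99, 'b': 80, 'y': 57}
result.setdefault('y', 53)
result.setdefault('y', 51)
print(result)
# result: {'d': 6, 'x': 48, 'z': 17, 'a': 99, 'b': 80, 'y': 57}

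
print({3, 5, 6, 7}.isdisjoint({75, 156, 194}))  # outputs True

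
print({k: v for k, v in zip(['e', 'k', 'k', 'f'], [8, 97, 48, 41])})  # {'e': 8, 'k': 48, 'f': 41}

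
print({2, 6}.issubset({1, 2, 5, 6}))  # True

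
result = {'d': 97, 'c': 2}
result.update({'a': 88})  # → {'d': 97, 'c': 2, 'a': 88}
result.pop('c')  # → 2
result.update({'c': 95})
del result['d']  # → {'a': 88, 'c': 95}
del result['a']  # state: {'c': 95}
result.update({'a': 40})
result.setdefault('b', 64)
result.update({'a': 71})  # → {'c': 95, 'a': 71, 'b': 64}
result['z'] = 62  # {'c': 95, 'a': 71, 'b': 64, 'z': 62}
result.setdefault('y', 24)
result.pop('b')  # 64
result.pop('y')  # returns 24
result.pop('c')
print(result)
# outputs {'a': 71, 'z': 62}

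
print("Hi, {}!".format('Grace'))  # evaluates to Hi, Grace!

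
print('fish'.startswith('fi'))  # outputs True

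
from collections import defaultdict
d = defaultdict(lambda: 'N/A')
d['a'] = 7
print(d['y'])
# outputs N/A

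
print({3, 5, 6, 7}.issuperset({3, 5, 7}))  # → True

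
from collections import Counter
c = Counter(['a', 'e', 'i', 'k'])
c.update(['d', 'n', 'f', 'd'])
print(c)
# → Counter({'d': 2, 'a': 1, 'e': 1, 'i': 1, 'k': 1, 'n': 1, 'f': 1})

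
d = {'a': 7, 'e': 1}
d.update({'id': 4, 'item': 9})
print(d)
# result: {'a': 7, 'e': 1, 'id': 4, 'item': 9}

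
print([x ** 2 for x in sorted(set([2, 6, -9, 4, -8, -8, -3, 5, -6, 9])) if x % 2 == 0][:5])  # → [64, 36, 4, 16, 36]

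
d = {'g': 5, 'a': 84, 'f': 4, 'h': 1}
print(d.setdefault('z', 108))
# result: 108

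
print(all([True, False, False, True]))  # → False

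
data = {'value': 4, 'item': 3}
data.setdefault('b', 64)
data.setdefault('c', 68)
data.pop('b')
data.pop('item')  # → 3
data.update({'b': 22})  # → {'value': 4, 'c': 68, 'b': 22}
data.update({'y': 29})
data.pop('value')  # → 4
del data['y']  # {'c': 68, 'b': 22}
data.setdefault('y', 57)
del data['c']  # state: {'b': 22, 'y': 57}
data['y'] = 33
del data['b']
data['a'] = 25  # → {'y': 33, 'a': 25}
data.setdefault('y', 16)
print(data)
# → {'y': 33, 'a': 25}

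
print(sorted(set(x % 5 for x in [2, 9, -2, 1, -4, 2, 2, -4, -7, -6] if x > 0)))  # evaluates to [1, 2, 4]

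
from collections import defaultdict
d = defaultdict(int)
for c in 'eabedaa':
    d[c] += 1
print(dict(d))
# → {'e': 2, 'a': 3, 'b': 1, 'd': 1}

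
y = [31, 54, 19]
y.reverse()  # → [19, 54, 31]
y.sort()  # [19, 31, 54]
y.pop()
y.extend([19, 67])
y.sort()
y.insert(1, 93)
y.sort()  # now [19, 19, 31, 67, 93]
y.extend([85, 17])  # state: [19, 19, 31, 67, 93, 85, 17]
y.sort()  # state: [17, 19, 19, 31, 67, 85, 93]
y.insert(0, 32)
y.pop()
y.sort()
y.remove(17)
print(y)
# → [19, 19, 31, 32, 67, 85]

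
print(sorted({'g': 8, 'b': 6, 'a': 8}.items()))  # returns [('a', 8), ('b', 6), ('g', 8)]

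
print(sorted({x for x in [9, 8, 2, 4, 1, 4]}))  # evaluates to [1, 2, 4, 8, 9]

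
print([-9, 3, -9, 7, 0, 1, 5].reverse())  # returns None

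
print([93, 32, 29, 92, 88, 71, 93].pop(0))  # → 93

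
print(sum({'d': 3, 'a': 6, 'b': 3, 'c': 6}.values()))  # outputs 18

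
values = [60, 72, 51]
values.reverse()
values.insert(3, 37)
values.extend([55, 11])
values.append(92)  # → [51, 72, 60, 37, 55, 11, 92]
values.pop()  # 92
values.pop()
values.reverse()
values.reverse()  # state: [51, 72, 60, 37, 55]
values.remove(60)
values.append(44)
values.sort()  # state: [37, 44, 51, 55, 72]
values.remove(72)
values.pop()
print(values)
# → [37, 44, 51]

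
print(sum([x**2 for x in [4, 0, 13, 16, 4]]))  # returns 457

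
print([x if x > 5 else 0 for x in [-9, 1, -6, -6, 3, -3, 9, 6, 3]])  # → [0, 0, 0, 0, 0, 0, 9, 6, 0]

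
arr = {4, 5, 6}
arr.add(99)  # {4, 5, 6, 99}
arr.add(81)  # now {4, 5, 6, 81, 99}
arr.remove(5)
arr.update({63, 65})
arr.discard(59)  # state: {4, 6, 63, 65, 81, 99}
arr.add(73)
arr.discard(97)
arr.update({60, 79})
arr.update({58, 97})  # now {4, 6, 58, 60, 63, 65, 73, 79, 81, 97, 99}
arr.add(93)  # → {4, 6, 58, 60, 63, 65, 73, 79, 81, 93, 97, 99}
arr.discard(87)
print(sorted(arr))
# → [4, 6, 58, 60, 63, 65, 73, 79, 81, 93, 97, 99]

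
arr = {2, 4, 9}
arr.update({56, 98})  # {2, 4, 9, 56, 98}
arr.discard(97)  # {2, 4, 9, 56, 98}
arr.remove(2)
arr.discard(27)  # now {4, 9, 56, 98}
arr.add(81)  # {4, 9, 56, 81, 98}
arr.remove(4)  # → {9, 56, 81, 98}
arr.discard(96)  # {9, 56, 81, 98}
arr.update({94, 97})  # {9, 56, 81, 94, 97, 98}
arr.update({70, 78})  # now {9, 56, 70, 78, 81, 94, 97, 98}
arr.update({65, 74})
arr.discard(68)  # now {9, 56, 65, 70, 74, 78, 81, 94, 97, 98}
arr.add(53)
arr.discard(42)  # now {9, 53, 56, 65, 70, 74, 78, 81, 94, 97, 98}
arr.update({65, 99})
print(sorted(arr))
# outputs [9, 53, 56, 65, 70, 74, 78, 81, 94, 97, 98, 99]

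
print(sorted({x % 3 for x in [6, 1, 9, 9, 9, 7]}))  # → [0, 1]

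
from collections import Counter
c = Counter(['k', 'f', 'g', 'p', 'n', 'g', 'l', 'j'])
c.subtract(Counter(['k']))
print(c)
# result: Counter({'g': 2, 'f': 1, 'p': 1, 'n': 1, 'l': 1, 'j': 1, 'k': 0})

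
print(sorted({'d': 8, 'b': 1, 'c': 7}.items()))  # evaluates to [('b', 1), ('c', 7), ('d', 8)]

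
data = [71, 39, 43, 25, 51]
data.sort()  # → [25, 39, 43, 51, 71]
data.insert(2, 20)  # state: [25, 39, 20, 43, 51, 71]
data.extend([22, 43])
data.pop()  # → 43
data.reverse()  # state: [22, 71, 51, 43, 20, 39, 25]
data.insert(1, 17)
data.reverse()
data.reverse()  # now [22, 17, 71, 51, 43, 20, 39, 25]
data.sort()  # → [17, 20, 22, 25, 39, 43, 51, 71]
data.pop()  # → 71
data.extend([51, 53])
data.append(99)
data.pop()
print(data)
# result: [17, 20, 22, 25, 39, 43, 51, 51, 53]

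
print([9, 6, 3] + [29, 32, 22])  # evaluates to [9, 6, 3, 29, 32, 22]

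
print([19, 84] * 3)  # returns [19, 84, 19, 84, 19, 84]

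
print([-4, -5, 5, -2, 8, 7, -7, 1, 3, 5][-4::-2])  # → [-7, 8, 5, -4]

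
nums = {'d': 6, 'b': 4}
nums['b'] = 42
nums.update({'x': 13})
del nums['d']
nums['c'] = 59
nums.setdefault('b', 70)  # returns 42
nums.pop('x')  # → 13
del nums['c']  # {'b': 42}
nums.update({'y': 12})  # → {'b': 42, 'y': 12}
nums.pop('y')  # 12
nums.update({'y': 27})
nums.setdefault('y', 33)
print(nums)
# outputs {'b': 42, 'y': 27}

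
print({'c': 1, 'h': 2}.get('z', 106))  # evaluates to 106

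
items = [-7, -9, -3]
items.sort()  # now [-9, -7, -3]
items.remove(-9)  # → [-7, -3]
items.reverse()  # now [-3, -7]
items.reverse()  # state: [-7, -3]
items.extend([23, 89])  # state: [-7, -3, 23, 89]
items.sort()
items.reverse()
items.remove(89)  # [23, -3, -7]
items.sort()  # [-7, -3, 23]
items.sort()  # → [-7, -3, 23]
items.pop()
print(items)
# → [-7, -3]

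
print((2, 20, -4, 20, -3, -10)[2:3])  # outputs (-4,)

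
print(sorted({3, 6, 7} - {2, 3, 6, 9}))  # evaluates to [7]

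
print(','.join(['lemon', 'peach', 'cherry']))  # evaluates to lemon,peach,cherry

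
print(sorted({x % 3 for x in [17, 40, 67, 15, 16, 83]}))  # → [0, 1, 2]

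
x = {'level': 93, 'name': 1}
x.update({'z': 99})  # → {'level': 93, 'name': 1, 'z': 99}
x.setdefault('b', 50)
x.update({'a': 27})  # {'level': 93, 'name': 1, 'z': 99, 'b': 50, 'a': 27}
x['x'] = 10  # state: {'level': 93, 'name': 1, 'z': 99, 'b': 50, 'a': 27, 'x': 10}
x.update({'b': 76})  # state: {'level': 93, 'name': 1, 'z': 99, 'b': 76, 'a': 27, 'x': 10}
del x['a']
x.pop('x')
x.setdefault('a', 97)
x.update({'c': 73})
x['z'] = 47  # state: {'level': 93, 'name': 1, 'z': 47, 'b': 76, 'a': 97, 'c': 73}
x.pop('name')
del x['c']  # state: {'level': 93, 'z': 47, 'b': 76, 'a': 97}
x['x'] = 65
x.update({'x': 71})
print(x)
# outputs {'level': 93, 'z': 47, 'b': 76, 'a': 97, 'x': 71}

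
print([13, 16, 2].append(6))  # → None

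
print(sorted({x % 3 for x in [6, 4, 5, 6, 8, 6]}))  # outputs [0, 1, 2]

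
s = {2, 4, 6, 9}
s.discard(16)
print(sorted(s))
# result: [2, 4, 6, 9]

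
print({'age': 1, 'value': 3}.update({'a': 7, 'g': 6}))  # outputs None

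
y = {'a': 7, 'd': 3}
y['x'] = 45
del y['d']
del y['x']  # {'a': 7}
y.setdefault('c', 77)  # 77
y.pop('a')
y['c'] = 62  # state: {'c': 62}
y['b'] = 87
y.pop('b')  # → 87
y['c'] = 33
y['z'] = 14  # {'c': 33, 'z': 14}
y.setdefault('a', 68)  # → 68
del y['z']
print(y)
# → {'c': 33, 'a': 68}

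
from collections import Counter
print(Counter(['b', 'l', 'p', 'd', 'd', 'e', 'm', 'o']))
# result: Counter({'d': 2, 'b': 1, 'l': 1, 'p': 1, 'e': 1, 'm': 1, 'o': 1})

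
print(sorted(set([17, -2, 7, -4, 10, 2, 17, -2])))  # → [-4, -2, 2, 7, 10, 17]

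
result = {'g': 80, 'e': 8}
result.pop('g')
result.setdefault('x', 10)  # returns 10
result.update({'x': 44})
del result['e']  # {'x': 44}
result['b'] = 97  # {'x': 44, 'b': 97}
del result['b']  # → {'x': 44}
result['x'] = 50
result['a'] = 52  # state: {'x': 50, 'a': 52}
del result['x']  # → {'a': 52}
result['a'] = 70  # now {'a': 70}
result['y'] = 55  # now {'a': 70, 'y': 55}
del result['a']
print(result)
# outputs {'y': 55}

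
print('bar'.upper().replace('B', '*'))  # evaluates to *AR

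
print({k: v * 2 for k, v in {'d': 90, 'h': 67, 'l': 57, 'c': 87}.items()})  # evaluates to {'d': 180, 'h': 134, 'l': 114, 'c': 174}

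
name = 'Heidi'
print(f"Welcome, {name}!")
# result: Welcome, Heidi!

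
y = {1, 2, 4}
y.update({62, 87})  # {1, 2, 4, 62, 87}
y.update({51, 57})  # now {1, 2, 4, 51, 57, 62, 87}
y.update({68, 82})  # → {1, 2, 4, 51, 57, 62, 68, 82, 87}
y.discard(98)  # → {1, 2, 4, 51, 57, 62, 68, 82, 87}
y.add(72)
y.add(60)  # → {1, 2, 4, 51, 57, 60, 62, 68, 72, 82, 87}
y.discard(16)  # {1, 2, 4, 51, 57, 60, 62, 68, 72, 82, 87}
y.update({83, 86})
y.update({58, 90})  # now {1, 2, 4, 51, 57, 58, 60, 62, 68, 72, 82, 83, 86, 87, 90}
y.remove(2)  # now {1, 4, 51, 57, 58, 60, 62, 68, 72, 82, 83, 86, 87, 90}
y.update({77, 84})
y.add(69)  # {1, 4, 51, 57, 58, 60, 62, 68, 69, 72, 77, 82, 83, 84, 86, 87, 90}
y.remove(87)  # {1, 4, 51, 57, 58, 60, 62, 68, 69, 72, 77, 82, 83, 84, 86, 90}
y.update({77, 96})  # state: {1, 4, 51, 57, 58, 60, 62, 68, 69, 72, 77, 82, 83, 84, 86, 90, 96}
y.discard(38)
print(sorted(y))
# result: [1, 4, 51, 57, 58, 60, 62, 68, 69, 72, 77, 82, 83, 84, 86, 90, 96]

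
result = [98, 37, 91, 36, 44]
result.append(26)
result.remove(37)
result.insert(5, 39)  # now [98, 91, 36, 44, 26, 39]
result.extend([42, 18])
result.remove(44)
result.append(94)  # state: [98, 91, 36, 26, 39, 42, 18, 94]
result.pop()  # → 94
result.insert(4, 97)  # [98, 91, 36, 26, 97, 39, 42, 18]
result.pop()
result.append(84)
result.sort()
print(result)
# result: [26, 36, 39, 42, 84, 91, 97, 98]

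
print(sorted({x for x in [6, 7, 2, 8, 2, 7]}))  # [2, 6, 7, 8]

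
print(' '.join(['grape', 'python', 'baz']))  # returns grape python baz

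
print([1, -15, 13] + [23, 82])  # [1, -15, 13, 23, 82]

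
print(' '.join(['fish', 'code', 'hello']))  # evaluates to fish code hello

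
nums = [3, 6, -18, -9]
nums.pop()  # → -9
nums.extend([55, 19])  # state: [3, 6, -18, 55, 19]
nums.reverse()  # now [19, 55, -18, 6, 3]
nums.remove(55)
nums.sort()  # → [-18, 3, 6, 19]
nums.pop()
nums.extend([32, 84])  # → [-18, 3, 6, 32, 84]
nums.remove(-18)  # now [3, 6, 32, 84]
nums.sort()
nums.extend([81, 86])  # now [3, 6, 32, 84, 81, 86]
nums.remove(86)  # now [3, 6, 32, 84, 81]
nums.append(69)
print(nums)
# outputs [3, 6, 32, 84, 81, 69]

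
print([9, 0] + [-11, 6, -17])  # [9, 0, -11, 6, -17]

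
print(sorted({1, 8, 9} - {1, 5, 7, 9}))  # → [8]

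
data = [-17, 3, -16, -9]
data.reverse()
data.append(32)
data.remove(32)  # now [-9, -16, 3, -17]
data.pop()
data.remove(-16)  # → [-9, 3]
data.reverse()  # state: [3, -9]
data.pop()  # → -9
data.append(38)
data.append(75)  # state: [3, 38, 75]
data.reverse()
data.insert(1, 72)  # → [75, 72, 38, 3]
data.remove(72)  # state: [75, 38, 3]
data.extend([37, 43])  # [75, 38, 3, 37, 43]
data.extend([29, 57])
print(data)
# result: [75, 38, 3, 37, 43, 29, 57]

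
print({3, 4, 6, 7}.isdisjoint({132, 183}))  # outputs True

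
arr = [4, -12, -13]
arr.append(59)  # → [4, -12, -13, 59]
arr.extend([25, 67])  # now [4, -12, -13, 59, 25, 67]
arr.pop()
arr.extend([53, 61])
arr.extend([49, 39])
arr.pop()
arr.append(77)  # [4, -12, -13, 59, 25, 53, 61, 49, 77]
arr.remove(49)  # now [4, -12, -13, 59, 25, 53, 61, 77]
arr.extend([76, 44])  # [4, -12, -13, 59, 25, 53, 61, 77, 76, 44]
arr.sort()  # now [-13, -12, 4, 25, 44, 53, 59, 61, 76, 77]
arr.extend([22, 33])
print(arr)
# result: [-13, -12, 4, 25, 44, 53, 59, 61, 76, 77, 22, 33]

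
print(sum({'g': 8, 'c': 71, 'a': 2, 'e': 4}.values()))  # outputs 85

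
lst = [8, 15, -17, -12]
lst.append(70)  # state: [8, 15, -17, -12, 70]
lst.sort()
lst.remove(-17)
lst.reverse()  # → [70, 15, 8, -12]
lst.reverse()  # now [-12, 8, 15, 70]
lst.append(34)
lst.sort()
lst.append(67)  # [-12, 8, 15, 34, 70, 67]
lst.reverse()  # [67, 70, 34, 15, 8, -12]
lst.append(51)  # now [67, 70, 34, 15, 8, -12, 51]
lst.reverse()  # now [51, -12, 8, 15, 34, 70, 67]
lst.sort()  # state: [-12, 8, 15, 34, 51, 67, 70]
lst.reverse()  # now [70, 67, 51, 34, 15, 8, -12]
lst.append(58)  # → [70, 67, 51, 34, 15, 8, -12, 58]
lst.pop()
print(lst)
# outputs [70, 67, 51, 34, 15, 8, -12]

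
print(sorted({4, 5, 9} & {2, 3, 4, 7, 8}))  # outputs [4]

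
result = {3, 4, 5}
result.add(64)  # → {3, 4, 5, 64}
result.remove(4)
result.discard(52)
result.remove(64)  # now {3, 5}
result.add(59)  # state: {3, 5, 59}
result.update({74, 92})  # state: {3, 5, 59, 74, 92}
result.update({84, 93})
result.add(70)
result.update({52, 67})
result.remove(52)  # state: {3, 5, 59, 67, 70, 74, 84, 92, 93}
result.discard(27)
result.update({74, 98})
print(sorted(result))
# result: [3, 5, 59, 67, 70, 74, 84, 92, 93, 98]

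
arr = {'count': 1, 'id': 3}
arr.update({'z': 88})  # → {'count': 1, 'id': 3, 'z': 88}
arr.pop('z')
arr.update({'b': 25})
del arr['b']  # {'count': 1, 'id': 3}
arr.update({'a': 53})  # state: {'count': 1, 'id': 3, 'a': 53}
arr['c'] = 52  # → {'count': 1, 'id': 3, 'a': 53, 'c': 52}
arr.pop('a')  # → 53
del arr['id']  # {'count': 1, 'c': 52}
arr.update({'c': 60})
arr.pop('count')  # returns 1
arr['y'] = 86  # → {'c': 60, 'y': 86}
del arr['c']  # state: {'y': 86}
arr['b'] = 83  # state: {'y': 86, 'b': 83}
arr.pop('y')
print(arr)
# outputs {'b': 83}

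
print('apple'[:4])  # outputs appl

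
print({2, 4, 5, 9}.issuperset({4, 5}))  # True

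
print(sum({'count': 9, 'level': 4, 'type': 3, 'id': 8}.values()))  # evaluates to 24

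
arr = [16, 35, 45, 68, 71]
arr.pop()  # 71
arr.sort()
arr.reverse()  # [68, 45, 35, 16]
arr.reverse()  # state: [16, 35, 45, 68]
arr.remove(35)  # [16, 45, 68]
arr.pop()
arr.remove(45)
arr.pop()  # 16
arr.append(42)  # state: [42]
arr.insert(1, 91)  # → [42, 91]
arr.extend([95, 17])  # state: [42, 91, 95, 17]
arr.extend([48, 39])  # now [42, 91, 95, 17, 48, 39]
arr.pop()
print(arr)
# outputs [42, 91, 95, 17, 48]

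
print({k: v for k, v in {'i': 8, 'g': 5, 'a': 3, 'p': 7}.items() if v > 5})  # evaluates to {'i': 8, 'p': 7}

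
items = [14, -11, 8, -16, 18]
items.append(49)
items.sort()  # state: [-16, -11, 8, 14, 18, 49]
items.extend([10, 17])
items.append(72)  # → [-16, -11, 8, 14, 18, 49, 10, 17, 72]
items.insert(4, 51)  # [-16, -11, 8, 14, 51, 18, 49, 10, 17, 72]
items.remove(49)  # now [-16, -11, 8, 14, 51, 18, 10, 17, 72]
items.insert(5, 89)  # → [-16, -11, 8, 14, 51, 89, 18, 10, 17, 72]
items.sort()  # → [-16, -11, 8, 10, 14, 17, 18, 51, 72, 89]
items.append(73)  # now [-16, -11, 8, 10, 14, 17, 18, 51, 72, 89, 73]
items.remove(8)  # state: [-16, -11, 10, 14, 17, 18, 51, 72, 89, 73]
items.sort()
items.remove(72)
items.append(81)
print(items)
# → [-16, -11, 10, 14, 17, 18, 51, 73, 89, 81]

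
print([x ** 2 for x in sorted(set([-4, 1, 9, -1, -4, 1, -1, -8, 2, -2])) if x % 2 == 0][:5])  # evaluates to [64, 16, 4, 4]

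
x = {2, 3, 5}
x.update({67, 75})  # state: {2, 3, 5, 67, 75}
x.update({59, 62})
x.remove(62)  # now {2, 3, 5, 59, 67, 75}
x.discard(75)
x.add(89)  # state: {2, 3, 5, 59, 67, 89}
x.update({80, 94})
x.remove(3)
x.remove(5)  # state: {2, 59, 67, 80, 89, 94}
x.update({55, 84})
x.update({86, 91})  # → {2, 55, 59, 67, 80, 84, 86, 89, 91, 94}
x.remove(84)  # {2, 55, 59, 67, 80, 86, 89, 91, 94}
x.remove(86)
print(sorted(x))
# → [2, 55, 59, 67, 80, 89, 91, 94]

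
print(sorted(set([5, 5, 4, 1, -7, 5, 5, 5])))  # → [-7, 1, 4, 5]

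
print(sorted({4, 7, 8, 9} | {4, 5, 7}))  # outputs [4, 5, 7, 8, 9]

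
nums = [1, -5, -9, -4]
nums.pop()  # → -4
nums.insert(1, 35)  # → [1, 35, -5, -9]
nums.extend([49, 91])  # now [1, 35, -5, -9, 49, 91]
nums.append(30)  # [1, 35, -5, -9, 49, 91, 30]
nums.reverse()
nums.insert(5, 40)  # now [30, 91, 49, -9, -5, 40, 35, 1]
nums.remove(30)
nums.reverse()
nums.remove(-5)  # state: [1, 35, 40, -9, 49, 91]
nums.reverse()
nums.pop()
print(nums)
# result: [91, 49, -9, 40, 35]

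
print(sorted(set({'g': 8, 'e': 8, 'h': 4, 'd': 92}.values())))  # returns [4, 8, 92]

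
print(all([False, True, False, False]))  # False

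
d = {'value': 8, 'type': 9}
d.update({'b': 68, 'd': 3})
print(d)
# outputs {'value': 8, 'type': 9, 'b': 68, 'd': 3}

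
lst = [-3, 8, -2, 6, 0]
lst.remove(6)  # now [-3, 8, -2, 0]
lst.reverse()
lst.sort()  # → [-3, -2, 0, 8]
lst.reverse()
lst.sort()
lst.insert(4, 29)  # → [-3, -2, 0, 8, 29]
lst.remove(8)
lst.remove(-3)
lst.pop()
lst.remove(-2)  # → [0]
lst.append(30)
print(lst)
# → [0, 30]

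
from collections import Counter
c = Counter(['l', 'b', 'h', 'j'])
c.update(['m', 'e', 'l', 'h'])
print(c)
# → Counter({'l': 2, 'h': 2, 'b': 1, 'j': 1, 'm': 1, 'e': 1})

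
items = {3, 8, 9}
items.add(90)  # {3, 8, 9, 90}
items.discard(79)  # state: {3, 8, 9, 90}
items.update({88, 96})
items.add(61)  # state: {3, 8, 9, 61, 88, 90, 96}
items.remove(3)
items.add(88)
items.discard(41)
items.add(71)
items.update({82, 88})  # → {8, 9, 61, 71, 82, 88, 90, 96}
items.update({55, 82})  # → {8, 9, 55, 61, 71, 82, 88, 90, 96}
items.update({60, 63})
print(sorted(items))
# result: [8, 9, 55, 60, 61, 63, 71, 82, 88, 90, 96]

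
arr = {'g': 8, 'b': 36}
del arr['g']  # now {'b': 36}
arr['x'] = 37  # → {'b': 36, 'x': 37}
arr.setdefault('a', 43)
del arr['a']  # {'b': 36, 'x': 37}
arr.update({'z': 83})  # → {'b': 36, 'x': 37, 'z': 83}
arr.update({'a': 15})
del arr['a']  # {'b': 36, 'x': 37, 'z': 83}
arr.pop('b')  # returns 36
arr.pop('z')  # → 83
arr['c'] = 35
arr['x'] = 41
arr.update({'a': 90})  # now {'x': 41, 'c': 35, 'a': 90}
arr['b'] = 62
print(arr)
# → {'x': 41, 'c': 35, 'a': 90, 'b': 62}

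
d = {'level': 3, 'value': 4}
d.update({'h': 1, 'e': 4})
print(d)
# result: {'level': 3, 'value': 4, 'h': 1, 'e': 4}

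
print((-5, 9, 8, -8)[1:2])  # (9,)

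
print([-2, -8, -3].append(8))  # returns None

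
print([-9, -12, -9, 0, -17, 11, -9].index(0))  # 3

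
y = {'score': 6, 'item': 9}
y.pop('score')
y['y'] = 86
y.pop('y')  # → 86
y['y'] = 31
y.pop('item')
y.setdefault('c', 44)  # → 44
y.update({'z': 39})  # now {'y': 31, 'c': 44, 'z': 39}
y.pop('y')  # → 31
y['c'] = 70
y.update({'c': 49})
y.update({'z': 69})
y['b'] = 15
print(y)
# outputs {'c': 49, 'z': 69, 'b': 15}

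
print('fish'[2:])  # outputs sh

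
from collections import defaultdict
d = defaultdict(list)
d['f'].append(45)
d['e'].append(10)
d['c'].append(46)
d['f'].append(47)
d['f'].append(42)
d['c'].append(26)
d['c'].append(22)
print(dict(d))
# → {'f': [45, 47, 42], 'e': [10], 'c': [46, 26, 22]}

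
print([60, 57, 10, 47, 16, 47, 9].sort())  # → None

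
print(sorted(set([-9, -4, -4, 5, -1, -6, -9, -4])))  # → [-9, -6, -4, -1, 5]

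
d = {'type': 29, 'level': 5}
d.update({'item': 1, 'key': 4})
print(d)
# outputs {'type': 29, 'level': 5, 'item': 1, 'key': 4}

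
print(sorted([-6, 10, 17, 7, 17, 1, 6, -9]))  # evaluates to [-9, -6, 1, 6, 7, 10, 17, 17]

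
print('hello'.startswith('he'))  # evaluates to True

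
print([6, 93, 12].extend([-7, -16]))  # None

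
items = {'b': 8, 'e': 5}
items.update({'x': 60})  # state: {'b': 8, 'e': 5, 'x': 60}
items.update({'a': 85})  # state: {'b': 8, 'e': 5, 'x': 60, 'a': 85}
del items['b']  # {'e': 5, 'x': 60, 'a': 85}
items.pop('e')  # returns 5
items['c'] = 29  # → {'x': 60, 'a': 85, 'c': 29}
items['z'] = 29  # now {'x': 60, 'a': 85, 'c': 29, 'z': 29}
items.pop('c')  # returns 29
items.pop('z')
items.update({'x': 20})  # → {'x': 20, 'a': 85}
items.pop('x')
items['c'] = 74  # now {'a': 85, 'c': 74}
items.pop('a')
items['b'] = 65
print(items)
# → {'c': 74, 'b': 65}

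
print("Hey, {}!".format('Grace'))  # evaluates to Hey, Grace!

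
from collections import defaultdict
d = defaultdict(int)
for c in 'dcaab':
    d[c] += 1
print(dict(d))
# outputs {'d': 1, 'c': 1, 'a': 2, 'b': 1}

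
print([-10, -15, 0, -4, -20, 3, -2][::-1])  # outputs [-2, 3, -20, -4, 0, -15, -10]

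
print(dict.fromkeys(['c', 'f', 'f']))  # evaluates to {'c': None, 'f': None}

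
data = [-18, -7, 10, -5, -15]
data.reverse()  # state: [-15, -5, 10, -7, -18]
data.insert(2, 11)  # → [-15, -5, 11, 10, -7, -18]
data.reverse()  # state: [-18, -7, 10, 11, -5, -15]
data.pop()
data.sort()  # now [-18, -7, -5, 10, 11]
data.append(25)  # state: [-18, -7, -5, 10, 11, 25]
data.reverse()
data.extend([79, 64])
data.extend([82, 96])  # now [25, 11, 10, -5, -7, -18, 79, 64, 82, 96]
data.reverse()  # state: [96, 82, 64, 79, -18, -7, -5, 10, 11, 25]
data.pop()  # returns 25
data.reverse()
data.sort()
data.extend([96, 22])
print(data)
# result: [-18, -7, -5, 10, 11, 64, 79, 82, 96, 96, 22]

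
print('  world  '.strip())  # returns world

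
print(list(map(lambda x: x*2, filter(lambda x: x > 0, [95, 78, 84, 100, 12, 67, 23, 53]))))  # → [190, 156, 168, 200, 24, 134, 46, 106]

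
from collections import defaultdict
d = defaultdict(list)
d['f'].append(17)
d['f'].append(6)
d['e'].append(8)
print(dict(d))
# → {'f': [17, 6], 'e': [8]}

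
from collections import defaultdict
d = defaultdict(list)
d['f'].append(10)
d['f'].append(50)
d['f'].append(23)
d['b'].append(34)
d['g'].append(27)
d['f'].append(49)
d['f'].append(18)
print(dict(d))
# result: {'f': [10, 50, 23, 49, 18], 'b': [34], 'g': [27]}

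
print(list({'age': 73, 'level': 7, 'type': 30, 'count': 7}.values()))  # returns [73, 7, 30, 7]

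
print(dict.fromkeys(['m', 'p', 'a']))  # {'m': None, 'p': None, 'a': None}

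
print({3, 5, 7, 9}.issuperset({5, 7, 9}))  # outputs True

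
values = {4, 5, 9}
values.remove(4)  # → {5, 9}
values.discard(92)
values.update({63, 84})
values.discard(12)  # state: {5, 9, 63, 84}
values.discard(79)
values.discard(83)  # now {5, 9, 63, 84}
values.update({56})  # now {5, 9, 56, 63, 84}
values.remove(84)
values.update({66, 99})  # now {5, 9, 56, 63, 66, 99}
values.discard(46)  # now {5, 9, 56, 63, 66, 99}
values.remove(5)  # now {9, 56, 63, 66, 99}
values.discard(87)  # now {9, 56, 63, 66, 99}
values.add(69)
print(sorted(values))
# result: [9, 56, 63, 66, 69, 99]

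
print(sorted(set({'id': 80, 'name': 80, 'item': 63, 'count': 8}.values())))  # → [8, 63, 80]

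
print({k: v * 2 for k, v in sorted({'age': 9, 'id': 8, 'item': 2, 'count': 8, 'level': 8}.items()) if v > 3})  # {'age': 18, 'count': 16, 'id': 16, 'level': 16}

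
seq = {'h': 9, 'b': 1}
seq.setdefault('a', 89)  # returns 89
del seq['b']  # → {'h': 9, 'a': 89}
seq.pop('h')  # 9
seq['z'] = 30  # {'a': 89, 'z': 30}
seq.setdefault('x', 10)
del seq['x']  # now {'a': 89, 'z': 30}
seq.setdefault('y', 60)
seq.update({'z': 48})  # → {'a': 89, 'z': 48, 'y': 60}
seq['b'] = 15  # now {'a': 89, 'z': 48, 'y': 60, 'b': 15}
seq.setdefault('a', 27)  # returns 89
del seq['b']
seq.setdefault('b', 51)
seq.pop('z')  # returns 48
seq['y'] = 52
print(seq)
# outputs {'a': 89, 'y': 52, 'b': 51}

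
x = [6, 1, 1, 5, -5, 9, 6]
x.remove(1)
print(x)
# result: [6, 1, 5, -5, 9, 6]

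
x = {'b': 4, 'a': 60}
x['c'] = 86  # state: {'b': 4, 'a': 60, 'c': 86}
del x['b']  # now {'a': 60, 'c': 86}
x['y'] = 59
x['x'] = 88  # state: {'a': 60, 'c': 86, 'y': 59, 'x': 88}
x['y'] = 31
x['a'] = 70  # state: {'a': 70, 'c': 86, 'y': 31, 'x': 88}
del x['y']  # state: {'a': 70, 'c': 86, 'x': 88}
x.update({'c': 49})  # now {'a': 70, 'c': 49, 'x': 88}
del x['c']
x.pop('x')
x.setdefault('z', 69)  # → 69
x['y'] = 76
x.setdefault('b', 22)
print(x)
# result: {'a': 70, 'z': 69, 'y': 76, 'b': 22}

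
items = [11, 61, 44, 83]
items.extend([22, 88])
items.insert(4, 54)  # [11, 61, 44, 83, 54, 22, 88]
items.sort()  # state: [11, 22, 44, 54, 61, 83, 88]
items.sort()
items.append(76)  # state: [11, 22, 44, 54, 61, 83, 88, 76]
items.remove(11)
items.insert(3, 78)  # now [22, 44, 54, 78, 61, 83, 88, 76]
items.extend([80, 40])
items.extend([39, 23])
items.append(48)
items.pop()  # 48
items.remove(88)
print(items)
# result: [22, 44, 54, 78, 61, 83, 76, 80, 40, 39, 23]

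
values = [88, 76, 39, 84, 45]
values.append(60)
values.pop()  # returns 60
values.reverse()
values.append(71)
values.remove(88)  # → [45, 84, 39, 76, 71]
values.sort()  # [39, 45, 71, 76, 84]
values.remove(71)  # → [39, 45, 76, 84]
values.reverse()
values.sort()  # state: [39, 45, 76, 84]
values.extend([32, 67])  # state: [39, 45, 76, 84, 32, 67]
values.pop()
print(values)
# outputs [39, 45, 76, 84, 32]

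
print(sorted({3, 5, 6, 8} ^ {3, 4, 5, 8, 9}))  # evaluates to [4, 6, 9]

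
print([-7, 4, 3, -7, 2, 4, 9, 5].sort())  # None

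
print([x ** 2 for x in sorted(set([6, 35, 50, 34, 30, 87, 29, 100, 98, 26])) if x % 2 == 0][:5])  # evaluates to [36, 676, 900, 1156, 2500]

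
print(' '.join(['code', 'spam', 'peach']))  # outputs code spam peach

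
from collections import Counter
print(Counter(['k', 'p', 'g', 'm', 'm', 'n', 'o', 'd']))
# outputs Counter({'m': 2, 'k': 1, 'p': 1, 'g': 1, 'n': 1, 'o': 1, 'd': 1})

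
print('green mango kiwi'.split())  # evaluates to ['green', 'mango', 'kiwi']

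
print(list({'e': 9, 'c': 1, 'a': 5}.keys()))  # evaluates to ['e', 'c', 'a']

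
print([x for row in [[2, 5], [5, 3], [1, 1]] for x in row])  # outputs [2, 5, 5, 3, 1, 1]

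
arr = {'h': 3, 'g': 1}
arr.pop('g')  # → 1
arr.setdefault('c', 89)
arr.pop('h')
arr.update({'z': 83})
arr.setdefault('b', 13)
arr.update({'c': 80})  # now {'c': 80, 'z': 83, 'b': 13}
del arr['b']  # {'c': 80, 'z': 83}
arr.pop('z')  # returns 83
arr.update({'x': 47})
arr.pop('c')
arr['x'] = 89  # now {'x': 89}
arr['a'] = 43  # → {'x': 89, 'a': 43}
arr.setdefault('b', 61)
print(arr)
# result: {'x': 89, 'a': 43, 'b': 61}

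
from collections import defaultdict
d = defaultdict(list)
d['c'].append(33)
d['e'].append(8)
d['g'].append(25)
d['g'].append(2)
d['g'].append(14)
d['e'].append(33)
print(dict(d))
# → {'c': [33], 'e': [8, 33], 'g': [25, 2, 14]}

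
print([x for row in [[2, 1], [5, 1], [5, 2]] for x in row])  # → [2, 1, 5, 1, 5, 2]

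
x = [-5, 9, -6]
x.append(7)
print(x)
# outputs [-5, 9, -6, 7]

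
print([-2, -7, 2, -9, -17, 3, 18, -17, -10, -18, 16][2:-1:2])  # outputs [2, -17, 18, -10]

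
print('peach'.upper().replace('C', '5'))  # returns PEA5H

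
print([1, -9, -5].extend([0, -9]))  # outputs None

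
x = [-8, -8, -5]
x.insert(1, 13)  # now [-8, 13, -8, -5]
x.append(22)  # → [-8, 13, -8, -5, 22]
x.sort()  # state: [-8, -8, -5, 13, 22]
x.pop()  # 22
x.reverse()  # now [13, -5, -8, -8]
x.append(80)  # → [13, -5, -8, -8, 80]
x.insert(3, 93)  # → [13, -5, -8, 93, -8, 80]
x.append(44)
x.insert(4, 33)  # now [13, -5, -8, 93, 33, -8, 80, 44]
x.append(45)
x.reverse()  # [45, 44, 80, -8, 33, 93, -8, -5, 13]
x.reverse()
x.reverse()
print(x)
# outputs [45, 44, 80, -8, 33, 93, -8, -5, 13]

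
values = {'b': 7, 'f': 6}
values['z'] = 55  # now {'b': 7, 'f': 6, 'z': 55}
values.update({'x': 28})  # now {'b': 7, 'f': 6, 'z': 55, 'x': 28}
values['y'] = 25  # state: {'b': 7, 'f': 6, 'z': 55, 'x': 28, 'y': 25}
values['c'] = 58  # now {'b': 7, 'f': 6, 'z': 55, 'x': 28, 'y': 25, 'c': 58}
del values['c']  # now {'b': 7, 'f': 6, 'z': 55, 'x': 28, 'y': 25}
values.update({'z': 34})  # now {'b': 7, 'f': 6, 'z': 34, 'x': 28, 'y': 25}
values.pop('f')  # 6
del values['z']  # {'b': 7, 'x': 28, 'y': 25}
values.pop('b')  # 7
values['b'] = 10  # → {'x': 28, 'y': 25, 'b': 10}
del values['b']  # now {'x': 28, 'y': 25}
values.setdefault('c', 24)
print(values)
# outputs {'x': 28, 'y': 25, 'c': 24}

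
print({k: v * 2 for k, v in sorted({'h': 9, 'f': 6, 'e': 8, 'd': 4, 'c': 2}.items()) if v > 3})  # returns {'d': 8, 'e': 16, 'f': 12, 'h': 18}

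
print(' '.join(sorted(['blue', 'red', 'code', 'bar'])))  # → bar blue code red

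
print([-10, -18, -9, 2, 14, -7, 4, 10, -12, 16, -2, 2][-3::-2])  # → [16, 10, -7, 2, -18]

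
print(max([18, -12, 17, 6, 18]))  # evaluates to 18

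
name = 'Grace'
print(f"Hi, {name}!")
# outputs Hi, Grace!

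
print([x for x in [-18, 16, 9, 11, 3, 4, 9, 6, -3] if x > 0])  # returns [16, 9, 11, 3, 4, 9, 6]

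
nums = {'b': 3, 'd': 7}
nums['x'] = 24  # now {'b': 3, 'd': 7, 'x': 24}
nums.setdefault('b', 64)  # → 3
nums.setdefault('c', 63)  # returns 63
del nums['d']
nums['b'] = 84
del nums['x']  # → {'b': 84, 'c': 63}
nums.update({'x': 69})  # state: {'b': 84, 'c': 63, 'x': 69}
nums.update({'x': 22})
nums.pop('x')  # 22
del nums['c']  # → {'b': 84}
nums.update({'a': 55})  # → {'b': 84, 'a': 55}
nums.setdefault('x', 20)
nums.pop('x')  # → 20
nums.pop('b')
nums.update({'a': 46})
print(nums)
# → {'a': 46}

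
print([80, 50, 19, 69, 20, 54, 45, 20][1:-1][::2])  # [50, 69, 54]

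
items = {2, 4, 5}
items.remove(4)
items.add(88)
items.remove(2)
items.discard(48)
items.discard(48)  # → {5, 88}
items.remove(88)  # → {5}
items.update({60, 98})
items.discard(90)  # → {5, 60, 98}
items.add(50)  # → {5, 50, 60, 98}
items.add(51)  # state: {5, 50, 51, 60, 98}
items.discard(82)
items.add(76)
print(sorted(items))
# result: [5, 50, 51, 60, 76, 98]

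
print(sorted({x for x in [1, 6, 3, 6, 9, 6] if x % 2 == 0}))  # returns [6]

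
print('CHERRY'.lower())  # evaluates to cherry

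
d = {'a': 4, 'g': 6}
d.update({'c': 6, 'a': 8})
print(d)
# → {'a': 8, 'g': 6, 'c': 6}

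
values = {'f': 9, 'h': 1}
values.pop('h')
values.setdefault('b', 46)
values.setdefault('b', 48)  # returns 46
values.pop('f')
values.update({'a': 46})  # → {'b': 46, 'a': 46}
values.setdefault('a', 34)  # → 46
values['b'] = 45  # {'b': 45, 'a': 46}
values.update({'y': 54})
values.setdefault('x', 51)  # 51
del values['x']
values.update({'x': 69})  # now {'b': 45, 'a': 46, 'y': 54, 'x': 69}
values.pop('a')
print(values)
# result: {'b': 45, 'y': 54, 'x': 69}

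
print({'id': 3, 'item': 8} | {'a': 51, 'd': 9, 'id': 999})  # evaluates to {'id': 999, 'item': 8, 'a': 51, 'd': 9}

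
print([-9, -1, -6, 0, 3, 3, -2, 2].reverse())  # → None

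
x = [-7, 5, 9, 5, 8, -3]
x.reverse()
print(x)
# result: [-3, 8, 5, 9, 5, -7]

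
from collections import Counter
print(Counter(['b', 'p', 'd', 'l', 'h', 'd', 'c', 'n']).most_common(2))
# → [('d', 2), ('b', 1)]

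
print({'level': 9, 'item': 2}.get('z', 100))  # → 100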